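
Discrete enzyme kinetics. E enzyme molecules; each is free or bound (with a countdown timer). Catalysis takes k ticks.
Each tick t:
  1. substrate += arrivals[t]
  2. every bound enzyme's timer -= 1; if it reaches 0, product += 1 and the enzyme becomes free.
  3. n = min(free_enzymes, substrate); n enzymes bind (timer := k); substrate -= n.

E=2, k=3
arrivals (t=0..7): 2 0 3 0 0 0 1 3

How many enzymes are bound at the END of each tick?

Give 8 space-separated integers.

Answer: 2 2 2 2 2 2 2 2

Derivation:
t=0: arr=2 -> substrate=0 bound=2 product=0
t=1: arr=0 -> substrate=0 bound=2 product=0
t=2: arr=3 -> substrate=3 bound=2 product=0
t=3: arr=0 -> substrate=1 bound=2 product=2
t=4: arr=0 -> substrate=1 bound=2 product=2
t=5: arr=0 -> substrate=1 bound=2 product=2
t=6: arr=1 -> substrate=0 bound=2 product=4
t=7: arr=3 -> substrate=3 bound=2 product=4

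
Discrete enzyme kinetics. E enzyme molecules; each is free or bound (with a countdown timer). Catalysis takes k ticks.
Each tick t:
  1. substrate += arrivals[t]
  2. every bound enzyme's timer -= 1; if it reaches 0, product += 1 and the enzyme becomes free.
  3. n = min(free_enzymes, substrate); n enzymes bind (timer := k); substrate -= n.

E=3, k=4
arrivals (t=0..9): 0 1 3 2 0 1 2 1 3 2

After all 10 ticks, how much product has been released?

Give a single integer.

Answer: 4

Derivation:
t=0: arr=0 -> substrate=0 bound=0 product=0
t=1: arr=1 -> substrate=0 bound=1 product=0
t=2: arr=3 -> substrate=1 bound=3 product=0
t=3: arr=2 -> substrate=3 bound=3 product=0
t=4: arr=0 -> substrate=3 bound=3 product=0
t=5: arr=1 -> substrate=3 bound=3 product=1
t=6: arr=2 -> substrate=3 bound=3 product=3
t=7: arr=1 -> substrate=4 bound=3 product=3
t=8: arr=3 -> substrate=7 bound=3 product=3
t=9: arr=2 -> substrate=8 bound=3 product=4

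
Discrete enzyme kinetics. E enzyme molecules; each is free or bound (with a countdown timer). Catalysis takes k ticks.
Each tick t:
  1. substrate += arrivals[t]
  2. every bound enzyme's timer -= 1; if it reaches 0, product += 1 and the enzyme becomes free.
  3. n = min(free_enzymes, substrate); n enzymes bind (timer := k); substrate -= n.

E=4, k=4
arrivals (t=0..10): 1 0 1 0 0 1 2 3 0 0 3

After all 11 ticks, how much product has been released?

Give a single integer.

t=0: arr=1 -> substrate=0 bound=1 product=0
t=1: arr=0 -> substrate=0 bound=1 product=0
t=2: arr=1 -> substrate=0 bound=2 product=0
t=3: arr=0 -> substrate=0 bound=2 product=0
t=4: arr=0 -> substrate=0 bound=1 product=1
t=5: arr=1 -> substrate=0 bound=2 product=1
t=6: arr=2 -> substrate=0 bound=3 product=2
t=7: arr=3 -> substrate=2 bound=4 product=2
t=8: arr=0 -> substrate=2 bound=4 product=2
t=9: arr=0 -> substrate=1 bound=4 product=3
t=10: arr=3 -> substrate=2 bound=4 product=5

Answer: 5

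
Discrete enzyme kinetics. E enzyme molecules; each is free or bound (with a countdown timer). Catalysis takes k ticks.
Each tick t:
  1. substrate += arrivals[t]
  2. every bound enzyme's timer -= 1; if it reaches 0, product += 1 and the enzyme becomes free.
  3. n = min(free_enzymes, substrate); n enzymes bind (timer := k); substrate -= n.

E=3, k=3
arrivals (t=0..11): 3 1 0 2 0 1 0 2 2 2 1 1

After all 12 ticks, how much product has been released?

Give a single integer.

t=0: arr=3 -> substrate=0 bound=3 product=0
t=1: arr=1 -> substrate=1 bound=3 product=0
t=2: arr=0 -> substrate=1 bound=3 product=0
t=3: arr=2 -> substrate=0 bound=3 product=3
t=4: arr=0 -> substrate=0 bound=3 product=3
t=5: arr=1 -> substrate=1 bound=3 product=3
t=6: arr=0 -> substrate=0 bound=1 product=6
t=7: arr=2 -> substrate=0 bound=3 product=6
t=8: arr=2 -> substrate=2 bound=3 product=6
t=9: arr=2 -> substrate=3 bound=3 product=7
t=10: arr=1 -> substrate=2 bound=3 product=9
t=11: arr=1 -> substrate=3 bound=3 product=9

Answer: 9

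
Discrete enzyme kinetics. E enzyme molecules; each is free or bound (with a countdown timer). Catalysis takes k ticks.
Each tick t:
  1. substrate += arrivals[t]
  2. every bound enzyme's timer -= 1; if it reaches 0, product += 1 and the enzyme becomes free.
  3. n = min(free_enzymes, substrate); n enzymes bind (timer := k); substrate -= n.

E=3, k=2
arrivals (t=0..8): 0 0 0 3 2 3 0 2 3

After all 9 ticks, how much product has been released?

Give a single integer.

Answer: 6

Derivation:
t=0: arr=0 -> substrate=0 bound=0 product=0
t=1: arr=0 -> substrate=0 bound=0 product=0
t=2: arr=0 -> substrate=0 bound=0 product=0
t=3: arr=3 -> substrate=0 bound=3 product=0
t=4: arr=2 -> substrate=2 bound=3 product=0
t=5: arr=3 -> substrate=2 bound=3 product=3
t=6: arr=0 -> substrate=2 bound=3 product=3
t=7: arr=2 -> substrate=1 bound=3 product=6
t=8: arr=3 -> substrate=4 bound=3 product=6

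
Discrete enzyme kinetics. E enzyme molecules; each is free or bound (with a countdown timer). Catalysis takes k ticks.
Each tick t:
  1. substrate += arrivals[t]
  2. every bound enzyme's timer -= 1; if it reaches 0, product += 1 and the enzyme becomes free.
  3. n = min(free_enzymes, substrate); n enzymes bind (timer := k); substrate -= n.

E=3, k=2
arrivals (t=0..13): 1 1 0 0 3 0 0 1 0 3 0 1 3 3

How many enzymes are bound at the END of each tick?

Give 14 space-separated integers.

Answer: 1 2 1 0 3 3 0 1 1 3 3 1 3 3

Derivation:
t=0: arr=1 -> substrate=0 bound=1 product=0
t=1: arr=1 -> substrate=0 bound=2 product=0
t=2: arr=0 -> substrate=0 bound=1 product=1
t=3: arr=0 -> substrate=0 bound=0 product=2
t=4: arr=3 -> substrate=0 bound=3 product=2
t=5: arr=0 -> substrate=0 bound=3 product=2
t=6: arr=0 -> substrate=0 bound=0 product=5
t=7: arr=1 -> substrate=0 bound=1 product=5
t=8: arr=0 -> substrate=0 bound=1 product=5
t=9: arr=3 -> substrate=0 bound=3 product=6
t=10: arr=0 -> substrate=0 bound=3 product=6
t=11: arr=1 -> substrate=0 bound=1 product=9
t=12: arr=3 -> substrate=1 bound=3 product=9
t=13: arr=3 -> substrate=3 bound=3 product=10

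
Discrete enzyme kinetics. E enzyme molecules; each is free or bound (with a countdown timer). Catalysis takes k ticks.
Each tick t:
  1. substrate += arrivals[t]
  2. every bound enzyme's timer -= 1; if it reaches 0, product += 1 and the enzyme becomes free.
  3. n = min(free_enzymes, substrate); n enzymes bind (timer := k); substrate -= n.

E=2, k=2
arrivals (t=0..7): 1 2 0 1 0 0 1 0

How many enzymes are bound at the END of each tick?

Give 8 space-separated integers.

Answer: 1 2 2 2 1 0 1 1

Derivation:
t=0: arr=1 -> substrate=0 bound=1 product=0
t=1: arr=2 -> substrate=1 bound=2 product=0
t=2: arr=0 -> substrate=0 bound=2 product=1
t=3: arr=1 -> substrate=0 bound=2 product=2
t=4: arr=0 -> substrate=0 bound=1 product=3
t=5: arr=0 -> substrate=0 bound=0 product=4
t=6: arr=1 -> substrate=0 bound=1 product=4
t=7: arr=0 -> substrate=0 bound=1 product=4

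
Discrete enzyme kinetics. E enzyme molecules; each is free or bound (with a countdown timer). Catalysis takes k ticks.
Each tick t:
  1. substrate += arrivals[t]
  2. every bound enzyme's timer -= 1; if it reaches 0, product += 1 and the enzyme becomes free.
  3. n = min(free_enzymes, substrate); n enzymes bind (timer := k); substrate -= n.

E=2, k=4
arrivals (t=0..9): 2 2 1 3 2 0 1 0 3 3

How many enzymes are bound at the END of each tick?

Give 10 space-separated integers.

Answer: 2 2 2 2 2 2 2 2 2 2

Derivation:
t=0: arr=2 -> substrate=0 bound=2 product=0
t=1: arr=2 -> substrate=2 bound=2 product=0
t=2: arr=1 -> substrate=3 bound=2 product=0
t=3: arr=3 -> substrate=6 bound=2 product=0
t=4: arr=2 -> substrate=6 bound=2 product=2
t=5: arr=0 -> substrate=6 bound=2 product=2
t=6: arr=1 -> substrate=7 bound=2 product=2
t=7: arr=0 -> substrate=7 bound=2 product=2
t=8: arr=3 -> substrate=8 bound=2 product=4
t=9: arr=3 -> substrate=11 bound=2 product=4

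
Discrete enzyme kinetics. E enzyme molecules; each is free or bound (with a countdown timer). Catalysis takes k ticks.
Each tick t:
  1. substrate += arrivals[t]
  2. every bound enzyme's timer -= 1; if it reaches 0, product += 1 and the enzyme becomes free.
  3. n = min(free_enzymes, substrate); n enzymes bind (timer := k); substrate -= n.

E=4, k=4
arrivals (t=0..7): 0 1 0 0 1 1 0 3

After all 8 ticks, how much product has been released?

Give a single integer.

Answer: 1

Derivation:
t=0: arr=0 -> substrate=0 bound=0 product=0
t=1: arr=1 -> substrate=0 bound=1 product=0
t=2: arr=0 -> substrate=0 bound=1 product=0
t=3: arr=0 -> substrate=0 bound=1 product=0
t=4: arr=1 -> substrate=0 bound=2 product=0
t=5: arr=1 -> substrate=0 bound=2 product=1
t=6: arr=0 -> substrate=0 bound=2 product=1
t=7: arr=3 -> substrate=1 bound=4 product=1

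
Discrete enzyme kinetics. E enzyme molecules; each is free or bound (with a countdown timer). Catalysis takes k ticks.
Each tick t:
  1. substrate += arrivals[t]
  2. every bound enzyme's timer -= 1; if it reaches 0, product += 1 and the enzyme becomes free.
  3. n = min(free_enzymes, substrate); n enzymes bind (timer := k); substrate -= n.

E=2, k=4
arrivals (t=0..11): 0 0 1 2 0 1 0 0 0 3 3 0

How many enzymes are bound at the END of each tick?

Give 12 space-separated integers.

Answer: 0 0 1 2 2 2 2 2 2 2 2 2

Derivation:
t=0: arr=0 -> substrate=0 bound=0 product=0
t=1: arr=0 -> substrate=0 bound=0 product=0
t=2: arr=1 -> substrate=0 bound=1 product=0
t=3: arr=2 -> substrate=1 bound=2 product=0
t=4: arr=0 -> substrate=1 bound=2 product=0
t=5: arr=1 -> substrate=2 bound=2 product=0
t=6: arr=0 -> substrate=1 bound=2 product=1
t=7: arr=0 -> substrate=0 bound=2 product=2
t=8: arr=0 -> substrate=0 bound=2 product=2
t=9: arr=3 -> substrate=3 bound=2 product=2
t=10: arr=3 -> substrate=5 bound=2 product=3
t=11: arr=0 -> substrate=4 bound=2 product=4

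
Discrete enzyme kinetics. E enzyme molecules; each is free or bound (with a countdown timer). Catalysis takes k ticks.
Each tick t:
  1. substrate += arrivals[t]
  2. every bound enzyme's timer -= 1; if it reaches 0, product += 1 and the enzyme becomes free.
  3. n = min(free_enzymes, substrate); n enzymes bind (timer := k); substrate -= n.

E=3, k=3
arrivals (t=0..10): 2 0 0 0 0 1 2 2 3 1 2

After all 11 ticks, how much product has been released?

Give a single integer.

Answer: 5

Derivation:
t=0: arr=2 -> substrate=0 bound=2 product=0
t=1: arr=0 -> substrate=0 bound=2 product=0
t=2: arr=0 -> substrate=0 bound=2 product=0
t=3: arr=0 -> substrate=0 bound=0 product=2
t=4: arr=0 -> substrate=0 bound=0 product=2
t=5: arr=1 -> substrate=0 bound=1 product=2
t=6: arr=2 -> substrate=0 bound=3 product=2
t=7: arr=2 -> substrate=2 bound=3 product=2
t=8: arr=3 -> substrate=4 bound=3 product=3
t=9: arr=1 -> substrate=3 bound=3 product=5
t=10: arr=2 -> substrate=5 bound=3 product=5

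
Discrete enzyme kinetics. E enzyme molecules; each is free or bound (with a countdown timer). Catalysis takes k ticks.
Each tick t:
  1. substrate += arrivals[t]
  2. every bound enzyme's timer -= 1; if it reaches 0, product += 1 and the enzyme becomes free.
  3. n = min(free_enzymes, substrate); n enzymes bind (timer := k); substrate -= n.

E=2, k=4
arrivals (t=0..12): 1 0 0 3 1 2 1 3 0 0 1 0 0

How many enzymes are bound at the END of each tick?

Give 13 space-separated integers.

t=0: arr=1 -> substrate=0 bound=1 product=0
t=1: arr=0 -> substrate=0 bound=1 product=0
t=2: arr=0 -> substrate=0 bound=1 product=0
t=3: arr=3 -> substrate=2 bound=2 product=0
t=4: arr=1 -> substrate=2 bound=2 product=1
t=5: arr=2 -> substrate=4 bound=2 product=1
t=6: arr=1 -> substrate=5 bound=2 product=1
t=7: arr=3 -> substrate=7 bound=2 product=2
t=8: arr=0 -> substrate=6 bound=2 product=3
t=9: arr=0 -> substrate=6 bound=2 product=3
t=10: arr=1 -> substrate=7 bound=2 product=3
t=11: arr=0 -> substrate=6 bound=2 product=4
t=12: arr=0 -> substrate=5 bound=2 product=5

Answer: 1 1 1 2 2 2 2 2 2 2 2 2 2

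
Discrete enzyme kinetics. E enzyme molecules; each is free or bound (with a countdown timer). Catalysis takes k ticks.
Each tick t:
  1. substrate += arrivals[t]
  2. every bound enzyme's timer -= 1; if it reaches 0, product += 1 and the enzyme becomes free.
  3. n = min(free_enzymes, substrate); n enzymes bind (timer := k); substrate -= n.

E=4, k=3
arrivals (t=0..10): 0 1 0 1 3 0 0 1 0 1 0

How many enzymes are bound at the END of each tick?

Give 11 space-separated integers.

t=0: arr=0 -> substrate=0 bound=0 product=0
t=1: arr=1 -> substrate=0 bound=1 product=0
t=2: arr=0 -> substrate=0 bound=1 product=0
t=3: arr=1 -> substrate=0 bound=2 product=0
t=4: arr=3 -> substrate=0 bound=4 product=1
t=5: arr=0 -> substrate=0 bound=4 product=1
t=6: arr=0 -> substrate=0 bound=3 product=2
t=7: arr=1 -> substrate=0 bound=1 product=5
t=8: arr=0 -> substrate=0 bound=1 product=5
t=9: arr=1 -> substrate=0 bound=2 product=5
t=10: arr=0 -> substrate=0 bound=1 product=6

Answer: 0 1 1 2 4 4 3 1 1 2 1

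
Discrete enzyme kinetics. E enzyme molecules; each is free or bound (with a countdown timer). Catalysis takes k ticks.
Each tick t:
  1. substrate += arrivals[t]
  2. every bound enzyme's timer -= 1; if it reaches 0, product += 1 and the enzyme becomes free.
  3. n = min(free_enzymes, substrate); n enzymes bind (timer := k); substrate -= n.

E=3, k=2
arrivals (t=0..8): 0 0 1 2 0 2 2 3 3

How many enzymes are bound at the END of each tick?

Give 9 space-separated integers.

t=0: arr=0 -> substrate=0 bound=0 product=0
t=1: arr=0 -> substrate=0 bound=0 product=0
t=2: arr=1 -> substrate=0 bound=1 product=0
t=3: arr=2 -> substrate=0 bound=3 product=0
t=4: arr=0 -> substrate=0 bound=2 product=1
t=5: arr=2 -> substrate=0 bound=2 product=3
t=6: arr=2 -> substrate=1 bound=3 product=3
t=7: arr=3 -> substrate=2 bound=3 product=5
t=8: arr=3 -> substrate=4 bound=3 product=6

Answer: 0 0 1 3 2 2 3 3 3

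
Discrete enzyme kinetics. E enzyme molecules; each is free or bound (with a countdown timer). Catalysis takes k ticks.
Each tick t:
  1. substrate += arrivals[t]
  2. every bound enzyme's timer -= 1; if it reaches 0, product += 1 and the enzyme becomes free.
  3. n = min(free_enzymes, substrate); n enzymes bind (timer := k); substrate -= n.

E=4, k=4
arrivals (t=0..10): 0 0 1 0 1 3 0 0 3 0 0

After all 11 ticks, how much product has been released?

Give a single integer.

Answer: 5

Derivation:
t=0: arr=0 -> substrate=0 bound=0 product=0
t=1: arr=0 -> substrate=0 bound=0 product=0
t=2: arr=1 -> substrate=0 bound=1 product=0
t=3: arr=0 -> substrate=0 bound=1 product=0
t=4: arr=1 -> substrate=0 bound=2 product=0
t=5: arr=3 -> substrate=1 bound=4 product=0
t=6: arr=0 -> substrate=0 bound=4 product=1
t=7: arr=0 -> substrate=0 bound=4 product=1
t=8: arr=3 -> substrate=2 bound=4 product=2
t=9: arr=0 -> substrate=0 bound=4 product=4
t=10: arr=0 -> substrate=0 bound=3 product=5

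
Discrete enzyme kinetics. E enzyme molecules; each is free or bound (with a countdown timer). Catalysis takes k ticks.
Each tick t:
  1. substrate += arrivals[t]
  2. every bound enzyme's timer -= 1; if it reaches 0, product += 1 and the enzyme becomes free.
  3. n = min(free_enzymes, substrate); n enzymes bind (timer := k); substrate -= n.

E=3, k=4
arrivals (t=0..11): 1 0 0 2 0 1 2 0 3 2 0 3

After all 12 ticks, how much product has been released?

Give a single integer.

t=0: arr=1 -> substrate=0 bound=1 product=0
t=1: arr=0 -> substrate=0 bound=1 product=0
t=2: arr=0 -> substrate=0 bound=1 product=0
t=3: arr=2 -> substrate=0 bound=3 product=0
t=4: arr=0 -> substrate=0 bound=2 product=1
t=5: arr=1 -> substrate=0 bound=3 product=1
t=6: arr=2 -> substrate=2 bound=3 product=1
t=7: arr=0 -> substrate=0 bound=3 product=3
t=8: arr=3 -> substrate=3 bound=3 product=3
t=9: arr=2 -> substrate=4 bound=3 product=4
t=10: arr=0 -> substrate=4 bound=3 product=4
t=11: arr=3 -> substrate=5 bound=3 product=6

Answer: 6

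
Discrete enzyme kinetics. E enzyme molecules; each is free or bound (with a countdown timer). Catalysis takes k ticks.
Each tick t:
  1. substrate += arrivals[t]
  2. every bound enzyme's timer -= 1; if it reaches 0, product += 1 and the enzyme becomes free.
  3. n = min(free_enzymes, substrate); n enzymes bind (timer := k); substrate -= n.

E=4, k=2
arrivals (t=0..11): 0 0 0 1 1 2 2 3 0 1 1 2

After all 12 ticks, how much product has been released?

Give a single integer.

t=0: arr=0 -> substrate=0 bound=0 product=0
t=1: arr=0 -> substrate=0 bound=0 product=0
t=2: arr=0 -> substrate=0 bound=0 product=0
t=3: arr=1 -> substrate=0 bound=1 product=0
t=4: arr=1 -> substrate=0 bound=2 product=0
t=5: arr=2 -> substrate=0 bound=3 product=1
t=6: arr=2 -> substrate=0 bound=4 product=2
t=7: arr=3 -> substrate=1 bound=4 product=4
t=8: arr=0 -> substrate=0 bound=3 product=6
t=9: arr=1 -> substrate=0 bound=2 product=8
t=10: arr=1 -> substrate=0 bound=2 product=9
t=11: arr=2 -> substrate=0 bound=3 product=10

Answer: 10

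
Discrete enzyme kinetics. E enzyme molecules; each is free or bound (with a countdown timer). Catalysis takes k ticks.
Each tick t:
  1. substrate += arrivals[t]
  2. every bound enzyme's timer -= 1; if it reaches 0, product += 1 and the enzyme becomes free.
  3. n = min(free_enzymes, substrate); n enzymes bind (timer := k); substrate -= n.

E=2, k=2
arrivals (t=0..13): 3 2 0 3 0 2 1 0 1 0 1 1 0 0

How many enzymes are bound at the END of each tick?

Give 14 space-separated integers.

t=0: arr=3 -> substrate=1 bound=2 product=0
t=1: arr=2 -> substrate=3 bound=2 product=0
t=2: arr=0 -> substrate=1 bound=2 product=2
t=3: arr=3 -> substrate=4 bound=2 product=2
t=4: arr=0 -> substrate=2 bound=2 product=4
t=5: arr=2 -> substrate=4 bound=2 product=4
t=6: arr=1 -> substrate=3 bound=2 product=6
t=7: arr=0 -> substrate=3 bound=2 product=6
t=8: arr=1 -> substrate=2 bound=2 product=8
t=9: arr=0 -> substrate=2 bound=2 product=8
t=10: arr=1 -> substrate=1 bound=2 product=10
t=11: arr=1 -> substrate=2 bound=2 product=10
t=12: arr=0 -> substrate=0 bound=2 product=12
t=13: arr=0 -> substrate=0 bound=2 product=12

Answer: 2 2 2 2 2 2 2 2 2 2 2 2 2 2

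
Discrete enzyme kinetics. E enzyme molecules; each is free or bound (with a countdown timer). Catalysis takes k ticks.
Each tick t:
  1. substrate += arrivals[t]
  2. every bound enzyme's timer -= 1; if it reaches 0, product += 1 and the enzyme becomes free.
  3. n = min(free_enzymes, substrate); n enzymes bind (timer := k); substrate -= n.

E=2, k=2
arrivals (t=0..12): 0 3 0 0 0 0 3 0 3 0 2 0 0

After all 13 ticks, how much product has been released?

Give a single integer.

Answer: 9

Derivation:
t=0: arr=0 -> substrate=0 bound=0 product=0
t=1: arr=3 -> substrate=1 bound=2 product=0
t=2: arr=0 -> substrate=1 bound=2 product=0
t=3: arr=0 -> substrate=0 bound=1 product=2
t=4: arr=0 -> substrate=0 bound=1 product=2
t=5: arr=0 -> substrate=0 bound=0 product=3
t=6: arr=3 -> substrate=1 bound=2 product=3
t=7: arr=0 -> substrate=1 bound=2 product=3
t=8: arr=3 -> substrate=2 bound=2 product=5
t=9: arr=0 -> substrate=2 bound=2 product=5
t=10: arr=2 -> substrate=2 bound=2 product=7
t=11: arr=0 -> substrate=2 bound=2 product=7
t=12: arr=0 -> substrate=0 bound=2 product=9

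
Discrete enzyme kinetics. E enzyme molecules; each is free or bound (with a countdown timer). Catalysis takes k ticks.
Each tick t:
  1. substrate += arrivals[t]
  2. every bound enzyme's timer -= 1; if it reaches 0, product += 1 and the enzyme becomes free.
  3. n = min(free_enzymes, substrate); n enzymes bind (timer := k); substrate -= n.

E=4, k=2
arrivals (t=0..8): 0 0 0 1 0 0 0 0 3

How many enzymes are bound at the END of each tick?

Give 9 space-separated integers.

t=0: arr=0 -> substrate=0 bound=0 product=0
t=1: arr=0 -> substrate=0 bound=0 product=0
t=2: arr=0 -> substrate=0 bound=0 product=0
t=3: arr=1 -> substrate=0 bound=1 product=0
t=4: arr=0 -> substrate=0 bound=1 product=0
t=5: arr=0 -> substrate=0 bound=0 product=1
t=6: arr=0 -> substrate=0 bound=0 product=1
t=7: arr=0 -> substrate=0 bound=0 product=1
t=8: arr=3 -> substrate=0 bound=3 product=1

Answer: 0 0 0 1 1 0 0 0 3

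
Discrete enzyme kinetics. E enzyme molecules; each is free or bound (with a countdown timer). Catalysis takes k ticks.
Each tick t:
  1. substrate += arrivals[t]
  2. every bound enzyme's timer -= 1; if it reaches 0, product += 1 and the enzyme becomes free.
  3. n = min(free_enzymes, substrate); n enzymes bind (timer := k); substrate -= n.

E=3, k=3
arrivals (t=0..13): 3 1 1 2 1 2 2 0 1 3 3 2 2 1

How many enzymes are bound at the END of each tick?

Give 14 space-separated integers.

Answer: 3 3 3 3 3 3 3 3 3 3 3 3 3 3

Derivation:
t=0: arr=3 -> substrate=0 bound=3 product=0
t=1: arr=1 -> substrate=1 bound=3 product=0
t=2: arr=1 -> substrate=2 bound=3 product=0
t=3: arr=2 -> substrate=1 bound=3 product=3
t=4: arr=1 -> substrate=2 bound=3 product=3
t=5: arr=2 -> substrate=4 bound=3 product=3
t=6: arr=2 -> substrate=3 bound=3 product=6
t=7: arr=0 -> substrate=3 bound=3 product=6
t=8: arr=1 -> substrate=4 bound=3 product=6
t=9: arr=3 -> substrate=4 bound=3 product=9
t=10: arr=3 -> substrate=7 bound=3 product=9
t=11: arr=2 -> substrate=9 bound=3 product=9
t=12: arr=2 -> substrate=8 bound=3 product=12
t=13: arr=1 -> substrate=9 bound=3 product=12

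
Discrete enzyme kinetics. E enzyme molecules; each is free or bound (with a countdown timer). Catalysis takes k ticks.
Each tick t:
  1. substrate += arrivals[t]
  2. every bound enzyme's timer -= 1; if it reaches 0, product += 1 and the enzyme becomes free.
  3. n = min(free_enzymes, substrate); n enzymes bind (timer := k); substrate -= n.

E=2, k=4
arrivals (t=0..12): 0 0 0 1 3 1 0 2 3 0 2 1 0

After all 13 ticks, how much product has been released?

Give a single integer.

t=0: arr=0 -> substrate=0 bound=0 product=0
t=1: arr=0 -> substrate=0 bound=0 product=0
t=2: arr=0 -> substrate=0 bound=0 product=0
t=3: arr=1 -> substrate=0 bound=1 product=0
t=4: arr=3 -> substrate=2 bound=2 product=0
t=5: arr=1 -> substrate=3 bound=2 product=0
t=6: arr=0 -> substrate=3 bound=2 product=0
t=7: arr=2 -> substrate=4 bound=2 product=1
t=8: arr=3 -> substrate=6 bound=2 product=2
t=9: arr=0 -> substrate=6 bound=2 product=2
t=10: arr=2 -> substrate=8 bound=2 product=2
t=11: arr=1 -> substrate=8 bound=2 product=3
t=12: arr=0 -> substrate=7 bound=2 product=4

Answer: 4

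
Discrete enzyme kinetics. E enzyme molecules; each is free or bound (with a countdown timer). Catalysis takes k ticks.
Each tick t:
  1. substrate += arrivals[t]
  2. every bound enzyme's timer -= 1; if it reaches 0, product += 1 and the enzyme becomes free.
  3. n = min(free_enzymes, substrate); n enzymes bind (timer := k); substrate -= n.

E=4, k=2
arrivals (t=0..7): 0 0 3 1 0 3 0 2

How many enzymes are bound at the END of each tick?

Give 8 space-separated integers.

t=0: arr=0 -> substrate=0 bound=0 product=0
t=1: arr=0 -> substrate=0 bound=0 product=0
t=2: arr=3 -> substrate=0 bound=3 product=0
t=3: arr=1 -> substrate=0 bound=4 product=0
t=4: arr=0 -> substrate=0 bound=1 product=3
t=5: arr=3 -> substrate=0 bound=3 product=4
t=6: arr=0 -> substrate=0 bound=3 product=4
t=7: arr=2 -> substrate=0 bound=2 product=7

Answer: 0 0 3 4 1 3 3 2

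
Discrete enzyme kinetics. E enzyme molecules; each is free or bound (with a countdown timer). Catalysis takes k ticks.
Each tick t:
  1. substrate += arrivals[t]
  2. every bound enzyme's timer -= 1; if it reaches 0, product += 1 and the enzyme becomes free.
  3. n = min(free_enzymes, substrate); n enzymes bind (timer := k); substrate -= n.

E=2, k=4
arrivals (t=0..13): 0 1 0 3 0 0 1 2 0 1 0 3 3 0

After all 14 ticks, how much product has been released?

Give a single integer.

Answer: 5

Derivation:
t=0: arr=0 -> substrate=0 bound=0 product=0
t=1: arr=1 -> substrate=0 bound=1 product=0
t=2: arr=0 -> substrate=0 bound=1 product=0
t=3: arr=3 -> substrate=2 bound=2 product=0
t=4: arr=0 -> substrate=2 bound=2 product=0
t=5: arr=0 -> substrate=1 bound=2 product=1
t=6: arr=1 -> substrate=2 bound=2 product=1
t=7: arr=2 -> substrate=3 bound=2 product=2
t=8: arr=0 -> substrate=3 bound=2 product=2
t=9: arr=1 -> substrate=3 bound=2 product=3
t=10: arr=0 -> substrate=3 bound=2 product=3
t=11: arr=3 -> substrate=5 bound=2 product=4
t=12: arr=3 -> substrate=8 bound=2 product=4
t=13: arr=0 -> substrate=7 bound=2 product=5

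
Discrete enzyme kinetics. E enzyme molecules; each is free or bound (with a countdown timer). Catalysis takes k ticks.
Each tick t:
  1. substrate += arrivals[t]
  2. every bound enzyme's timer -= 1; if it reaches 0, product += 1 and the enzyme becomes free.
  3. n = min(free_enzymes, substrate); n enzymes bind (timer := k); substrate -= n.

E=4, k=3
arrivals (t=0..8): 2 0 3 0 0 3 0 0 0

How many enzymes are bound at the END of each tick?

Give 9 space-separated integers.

t=0: arr=2 -> substrate=0 bound=2 product=0
t=1: arr=0 -> substrate=0 bound=2 product=0
t=2: arr=3 -> substrate=1 bound=4 product=0
t=3: arr=0 -> substrate=0 bound=3 product=2
t=4: arr=0 -> substrate=0 bound=3 product=2
t=5: arr=3 -> substrate=0 bound=4 product=4
t=6: arr=0 -> substrate=0 bound=3 product=5
t=7: arr=0 -> substrate=0 bound=3 product=5
t=8: arr=0 -> substrate=0 bound=0 product=8

Answer: 2 2 4 3 3 4 3 3 0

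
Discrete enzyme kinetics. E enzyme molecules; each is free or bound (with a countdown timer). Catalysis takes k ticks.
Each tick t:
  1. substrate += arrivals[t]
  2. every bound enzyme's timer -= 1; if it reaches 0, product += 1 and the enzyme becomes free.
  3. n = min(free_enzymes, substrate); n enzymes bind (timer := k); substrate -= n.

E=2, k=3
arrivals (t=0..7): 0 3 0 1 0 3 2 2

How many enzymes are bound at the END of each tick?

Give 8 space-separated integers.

Answer: 0 2 2 2 2 2 2 2

Derivation:
t=0: arr=0 -> substrate=0 bound=0 product=0
t=1: arr=3 -> substrate=1 bound=2 product=0
t=2: arr=0 -> substrate=1 bound=2 product=0
t=3: arr=1 -> substrate=2 bound=2 product=0
t=4: arr=0 -> substrate=0 bound=2 product=2
t=5: arr=3 -> substrate=3 bound=2 product=2
t=6: arr=2 -> substrate=5 bound=2 product=2
t=7: arr=2 -> substrate=5 bound=2 product=4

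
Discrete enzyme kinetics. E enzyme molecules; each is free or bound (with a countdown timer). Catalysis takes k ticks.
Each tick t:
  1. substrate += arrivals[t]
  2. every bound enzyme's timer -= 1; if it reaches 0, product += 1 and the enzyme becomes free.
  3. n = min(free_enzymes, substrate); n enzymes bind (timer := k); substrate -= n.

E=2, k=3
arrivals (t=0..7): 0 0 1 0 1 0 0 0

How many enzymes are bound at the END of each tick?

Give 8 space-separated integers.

t=0: arr=0 -> substrate=0 bound=0 product=0
t=1: arr=0 -> substrate=0 bound=0 product=0
t=2: arr=1 -> substrate=0 bound=1 product=0
t=3: arr=0 -> substrate=0 bound=1 product=0
t=4: arr=1 -> substrate=0 bound=2 product=0
t=5: arr=0 -> substrate=0 bound=1 product=1
t=6: arr=0 -> substrate=0 bound=1 product=1
t=7: arr=0 -> substrate=0 bound=0 product=2

Answer: 0 0 1 1 2 1 1 0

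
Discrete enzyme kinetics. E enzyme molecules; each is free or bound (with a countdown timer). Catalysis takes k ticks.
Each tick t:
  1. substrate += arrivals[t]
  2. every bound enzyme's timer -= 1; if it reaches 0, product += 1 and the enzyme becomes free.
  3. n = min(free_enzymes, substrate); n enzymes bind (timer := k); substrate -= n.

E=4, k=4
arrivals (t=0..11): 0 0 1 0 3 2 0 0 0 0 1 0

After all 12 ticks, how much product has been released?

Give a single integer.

Answer: 5

Derivation:
t=0: arr=0 -> substrate=0 bound=0 product=0
t=1: arr=0 -> substrate=0 bound=0 product=0
t=2: arr=1 -> substrate=0 bound=1 product=0
t=3: arr=0 -> substrate=0 bound=1 product=0
t=4: arr=3 -> substrate=0 bound=4 product=0
t=5: arr=2 -> substrate=2 bound=4 product=0
t=6: arr=0 -> substrate=1 bound=4 product=1
t=7: arr=0 -> substrate=1 bound=4 product=1
t=8: arr=0 -> substrate=0 bound=2 product=4
t=9: arr=0 -> substrate=0 bound=2 product=4
t=10: arr=1 -> substrate=0 bound=2 product=5
t=11: arr=0 -> substrate=0 bound=2 product=5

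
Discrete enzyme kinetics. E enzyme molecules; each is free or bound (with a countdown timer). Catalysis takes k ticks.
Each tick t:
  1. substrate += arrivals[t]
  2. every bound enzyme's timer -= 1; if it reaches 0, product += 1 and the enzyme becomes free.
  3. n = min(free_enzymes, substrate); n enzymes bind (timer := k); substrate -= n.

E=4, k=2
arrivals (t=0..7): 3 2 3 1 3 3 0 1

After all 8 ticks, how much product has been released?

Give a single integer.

Answer: 12

Derivation:
t=0: arr=3 -> substrate=0 bound=3 product=0
t=1: arr=2 -> substrate=1 bound=4 product=0
t=2: arr=3 -> substrate=1 bound=4 product=3
t=3: arr=1 -> substrate=1 bound=4 product=4
t=4: arr=3 -> substrate=1 bound=4 product=7
t=5: arr=3 -> substrate=3 bound=4 product=8
t=6: arr=0 -> substrate=0 bound=4 product=11
t=7: arr=1 -> substrate=0 bound=4 product=12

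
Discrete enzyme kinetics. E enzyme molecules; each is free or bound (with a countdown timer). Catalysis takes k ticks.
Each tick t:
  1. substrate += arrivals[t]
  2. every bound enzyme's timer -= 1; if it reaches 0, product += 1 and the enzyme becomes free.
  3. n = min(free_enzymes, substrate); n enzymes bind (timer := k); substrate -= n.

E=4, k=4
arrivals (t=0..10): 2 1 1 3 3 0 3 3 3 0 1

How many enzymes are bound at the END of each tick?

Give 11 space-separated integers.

t=0: arr=2 -> substrate=0 bound=2 product=0
t=1: arr=1 -> substrate=0 bound=3 product=0
t=2: arr=1 -> substrate=0 bound=4 product=0
t=3: arr=3 -> substrate=3 bound=4 product=0
t=4: arr=3 -> substrate=4 bound=4 product=2
t=5: arr=0 -> substrate=3 bound=4 product=3
t=6: arr=3 -> substrate=5 bound=4 product=4
t=7: arr=3 -> substrate=8 bound=4 product=4
t=8: arr=3 -> substrate=9 bound=4 product=6
t=9: arr=0 -> substrate=8 bound=4 product=7
t=10: arr=1 -> substrate=8 bound=4 product=8

Answer: 2 3 4 4 4 4 4 4 4 4 4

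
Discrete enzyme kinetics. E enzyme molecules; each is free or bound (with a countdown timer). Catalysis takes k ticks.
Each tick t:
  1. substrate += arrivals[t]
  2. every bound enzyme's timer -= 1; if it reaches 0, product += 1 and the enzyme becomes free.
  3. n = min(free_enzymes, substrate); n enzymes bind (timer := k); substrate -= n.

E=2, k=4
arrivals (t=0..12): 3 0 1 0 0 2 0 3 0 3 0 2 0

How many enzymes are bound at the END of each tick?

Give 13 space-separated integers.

Answer: 2 2 2 2 2 2 2 2 2 2 2 2 2

Derivation:
t=0: arr=3 -> substrate=1 bound=2 product=0
t=1: arr=0 -> substrate=1 bound=2 product=0
t=2: arr=1 -> substrate=2 bound=2 product=0
t=3: arr=0 -> substrate=2 bound=2 product=0
t=4: arr=0 -> substrate=0 bound=2 product=2
t=5: arr=2 -> substrate=2 bound=2 product=2
t=6: arr=0 -> substrate=2 bound=2 product=2
t=7: arr=3 -> substrate=5 bound=2 product=2
t=8: arr=0 -> substrate=3 bound=2 product=4
t=9: arr=3 -> substrate=6 bound=2 product=4
t=10: arr=0 -> substrate=6 bound=2 product=4
t=11: arr=2 -> substrate=8 bound=2 product=4
t=12: arr=0 -> substrate=6 bound=2 product=6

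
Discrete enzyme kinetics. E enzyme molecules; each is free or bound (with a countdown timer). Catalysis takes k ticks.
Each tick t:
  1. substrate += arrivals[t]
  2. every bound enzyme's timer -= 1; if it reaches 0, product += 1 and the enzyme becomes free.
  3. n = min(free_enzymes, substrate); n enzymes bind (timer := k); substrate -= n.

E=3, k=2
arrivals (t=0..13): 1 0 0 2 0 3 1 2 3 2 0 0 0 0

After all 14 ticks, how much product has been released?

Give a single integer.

t=0: arr=1 -> substrate=0 bound=1 product=0
t=1: arr=0 -> substrate=0 bound=1 product=0
t=2: arr=0 -> substrate=0 bound=0 product=1
t=3: arr=2 -> substrate=0 bound=2 product=1
t=4: arr=0 -> substrate=0 bound=2 product=1
t=5: arr=3 -> substrate=0 bound=3 product=3
t=6: arr=1 -> substrate=1 bound=3 product=3
t=7: arr=2 -> substrate=0 bound=3 product=6
t=8: arr=3 -> substrate=3 bound=3 product=6
t=9: arr=2 -> substrate=2 bound=3 product=9
t=10: arr=0 -> substrate=2 bound=3 product=9
t=11: arr=0 -> substrate=0 bound=2 product=12
t=12: arr=0 -> substrate=0 bound=2 product=12
t=13: arr=0 -> substrate=0 bound=0 product=14

Answer: 14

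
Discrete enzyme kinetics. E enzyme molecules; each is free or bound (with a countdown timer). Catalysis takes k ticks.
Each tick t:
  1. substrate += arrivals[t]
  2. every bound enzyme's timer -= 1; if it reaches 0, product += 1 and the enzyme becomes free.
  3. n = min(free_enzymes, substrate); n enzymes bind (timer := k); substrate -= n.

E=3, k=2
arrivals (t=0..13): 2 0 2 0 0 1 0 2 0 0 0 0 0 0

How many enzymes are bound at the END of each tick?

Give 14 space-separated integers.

t=0: arr=2 -> substrate=0 bound=2 product=0
t=1: arr=0 -> substrate=0 bound=2 product=0
t=2: arr=2 -> substrate=0 bound=2 product=2
t=3: arr=0 -> substrate=0 bound=2 product=2
t=4: arr=0 -> substrate=0 bound=0 product=4
t=5: arr=1 -> substrate=0 bound=1 product=4
t=6: arr=0 -> substrate=0 bound=1 product=4
t=7: arr=2 -> substrate=0 bound=2 product=5
t=8: arr=0 -> substrate=0 bound=2 product=5
t=9: arr=0 -> substrate=0 bound=0 product=7
t=10: arr=0 -> substrate=0 bound=0 product=7
t=11: arr=0 -> substrate=0 bound=0 product=7
t=12: arr=0 -> substrate=0 bound=0 product=7
t=13: arr=0 -> substrate=0 bound=0 product=7

Answer: 2 2 2 2 0 1 1 2 2 0 0 0 0 0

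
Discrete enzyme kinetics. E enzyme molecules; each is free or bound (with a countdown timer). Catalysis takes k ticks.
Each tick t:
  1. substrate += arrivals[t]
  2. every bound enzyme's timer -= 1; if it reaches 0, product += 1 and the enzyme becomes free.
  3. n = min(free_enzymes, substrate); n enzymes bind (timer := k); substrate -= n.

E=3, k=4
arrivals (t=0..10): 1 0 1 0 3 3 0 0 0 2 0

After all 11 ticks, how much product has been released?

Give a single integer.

Answer: 5

Derivation:
t=0: arr=1 -> substrate=0 bound=1 product=0
t=1: arr=0 -> substrate=0 bound=1 product=0
t=2: arr=1 -> substrate=0 bound=2 product=0
t=3: arr=0 -> substrate=0 bound=2 product=0
t=4: arr=3 -> substrate=1 bound=3 product=1
t=5: arr=3 -> substrate=4 bound=3 product=1
t=6: arr=0 -> substrate=3 bound=3 product=2
t=7: arr=0 -> substrate=3 bound=3 product=2
t=8: arr=0 -> substrate=1 bound=3 product=4
t=9: arr=2 -> substrate=3 bound=3 product=4
t=10: arr=0 -> substrate=2 bound=3 product=5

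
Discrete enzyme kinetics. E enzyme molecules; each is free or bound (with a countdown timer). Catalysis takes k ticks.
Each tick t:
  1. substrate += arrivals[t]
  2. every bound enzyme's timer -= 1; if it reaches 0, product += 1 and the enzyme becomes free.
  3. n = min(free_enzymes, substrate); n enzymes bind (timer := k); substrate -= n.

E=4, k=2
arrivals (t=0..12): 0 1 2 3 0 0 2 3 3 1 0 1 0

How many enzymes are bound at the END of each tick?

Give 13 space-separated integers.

t=0: arr=0 -> substrate=0 bound=0 product=0
t=1: arr=1 -> substrate=0 bound=1 product=0
t=2: arr=2 -> substrate=0 bound=3 product=0
t=3: arr=3 -> substrate=1 bound=4 product=1
t=4: arr=0 -> substrate=0 bound=3 product=3
t=5: arr=0 -> substrate=0 bound=1 product=5
t=6: arr=2 -> substrate=0 bound=2 product=6
t=7: arr=3 -> substrate=1 bound=4 product=6
t=8: arr=3 -> substrate=2 bound=4 product=8
t=9: arr=1 -> substrate=1 bound=4 product=10
t=10: arr=0 -> substrate=0 bound=3 product=12
t=11: arr=1 -> substrate=0 bound=2 product=14
t=12: arr=0 -> substrate=0 bound=1 product=15

Answer: 0 1 3 4 3 1 2 4 4 4 3 2 1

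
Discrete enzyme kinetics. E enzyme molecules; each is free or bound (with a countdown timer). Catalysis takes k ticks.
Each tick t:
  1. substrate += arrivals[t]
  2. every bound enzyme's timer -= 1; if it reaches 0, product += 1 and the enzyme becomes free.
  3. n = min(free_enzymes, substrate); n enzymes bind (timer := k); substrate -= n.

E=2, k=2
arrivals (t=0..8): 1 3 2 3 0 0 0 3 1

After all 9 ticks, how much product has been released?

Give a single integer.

t=0: arr=1 -> substrate=0 bound=1 product=0
t=1: arr=3 -> substrate=2 bound=2 product=0
t=2: arr=2 -> substrate=3 bound=2 product=1
t=3: arr=3 -> substrate=5 bound=2 product=2
t=4: arr=0 -> substrate=4 bound=2 product=3
t=5: arr=0 -> substrate=3 bound=2 product=4
t=6: arr=0 -> substrate=2 bound=2 product=5
t=7: arr=3 -> substrate=4 bound=2 product=6
t=8: arr=1 -> substrate=4 bound=2 product=7

Answer: 7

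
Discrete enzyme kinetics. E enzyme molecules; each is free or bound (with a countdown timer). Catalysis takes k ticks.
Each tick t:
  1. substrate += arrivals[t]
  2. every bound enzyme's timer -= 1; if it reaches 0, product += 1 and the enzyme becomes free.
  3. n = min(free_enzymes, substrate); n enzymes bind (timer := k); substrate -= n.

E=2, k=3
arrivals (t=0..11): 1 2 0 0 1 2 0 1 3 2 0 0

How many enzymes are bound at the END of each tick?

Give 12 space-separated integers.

Answer: 1 2 2 2 2 2 2 2 2 2 2 2

Derivation:
t=0: arr=1 -> substrate=0 bound=1 product=0
t=1: arr=2 -> substrate=1 bound=2 product=0
t=2: arr=0 -> substrate=1 bound=2 product=0
t=3: arr=0 -> substrate=0 bound=2 product=1
t=4: arr=1 -> substrate=0 bound=2 product=2
t=5: arr=2 -> substrate=2 bound=2 product=2
t=6: arr=0 -> substrate=1 bound=2 product=3
t=7: arr=1 -> substrate=1 bound=2 product=4
t=8: arr=3 -> substrate=4 bound=2 product=4
t=9: arr=2 -> substrate=5 bound=2 product=5
t=10: arr=0 -> substrate=4 bound=2 product=6
t=11: arr=0 -> substrate=4 bound=2 product=6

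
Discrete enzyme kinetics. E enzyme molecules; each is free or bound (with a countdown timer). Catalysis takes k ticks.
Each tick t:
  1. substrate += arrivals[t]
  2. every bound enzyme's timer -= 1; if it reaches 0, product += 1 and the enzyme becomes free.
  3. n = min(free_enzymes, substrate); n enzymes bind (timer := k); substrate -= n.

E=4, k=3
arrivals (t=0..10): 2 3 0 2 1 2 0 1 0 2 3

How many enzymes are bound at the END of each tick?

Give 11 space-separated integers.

Answer: 2 4 4 4 4 4 4 3 3 3 4

Derivation:
t=0: arr=2 -> substrate=0 bound=2 product=0
t=1: arr=3 -> substrate=1 bound=4 product=0
t=2: arr=0 -> substrate=1 bound=4 product=0
t=3: arr=2 -> substrate=1 bound=4 product=2
t=4: arr=1 -> substrate=0 bound=4 product=4
t=5: arr=2 -> substrate=2 bound=4 product=4
t=6: arr=0 -> substrate=0 bound=4 product=6
t=7: arr=1 -> substrate=0 bound=3 product=8
t=8: arr=0 -> substrate=0 bound=3 product=8
t=9: arr=2 -> substrate=0 bound=3 product=10
t=10: arr=3 -> substrate=1 bound=4 product=11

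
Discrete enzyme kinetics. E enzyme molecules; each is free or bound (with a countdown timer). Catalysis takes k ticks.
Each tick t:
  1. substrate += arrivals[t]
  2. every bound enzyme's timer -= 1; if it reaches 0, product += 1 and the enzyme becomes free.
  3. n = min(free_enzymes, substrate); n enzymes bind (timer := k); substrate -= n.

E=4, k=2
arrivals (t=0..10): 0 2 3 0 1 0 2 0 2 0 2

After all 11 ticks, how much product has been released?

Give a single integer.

t=0: arr=0 -> substrate=0 bound=0 product=0
t=1: arr=2 -> substrate=0 bound=2 product=0
t=2: arr=3 -> substrate=1 bound=4 product=0
t=3: arr=0 -> substrate=0 bound=3 product=2
t=4: arr=1 -> substrate=0 bound=2 product=4
t=5: arr=0 -> substrate=0 bound=1 product=5
t=6: arr=2 -> substrate=0 bound=2 product=6
t=7: arr=0 -> substrate=0 bound=2 product=6
t=8: arr=2 -> substrate=0 bound=2 product=8
t=9: arr=0 -> substrate=0 bound=2 product=8
t=10: arr=2 -> substrate=0 bound=2 product=10

Answer: 10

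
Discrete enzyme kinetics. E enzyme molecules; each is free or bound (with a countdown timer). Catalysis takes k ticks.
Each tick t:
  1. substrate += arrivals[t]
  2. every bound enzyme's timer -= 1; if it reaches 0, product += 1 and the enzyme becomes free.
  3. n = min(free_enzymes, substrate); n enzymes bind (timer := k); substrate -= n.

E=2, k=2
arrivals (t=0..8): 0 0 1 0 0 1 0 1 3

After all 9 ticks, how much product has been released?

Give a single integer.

Answer: 2

Derivation:
t=0: arr=0 -> substrate=0 bound=0 product=0
t=1: arr=0 -> substrate=0 bound=0 product=0
t=2: arr=1 -> substrate=0 bound=1 product=0
t=3: arr=0 -> substrate=0 bound=1 product=0
t=4: arr=0 -> substrate=0 bound=0 product=1
t=5: arr=1 -> substrate=0 bound=1 product=1
t=6: arr=0 -> substrate=0 bound=1 product=1
t=7: arr=1 -> substrate=0 bound=1 product=2
t=8: arr=3 -> substrate=2 bound=2 product=2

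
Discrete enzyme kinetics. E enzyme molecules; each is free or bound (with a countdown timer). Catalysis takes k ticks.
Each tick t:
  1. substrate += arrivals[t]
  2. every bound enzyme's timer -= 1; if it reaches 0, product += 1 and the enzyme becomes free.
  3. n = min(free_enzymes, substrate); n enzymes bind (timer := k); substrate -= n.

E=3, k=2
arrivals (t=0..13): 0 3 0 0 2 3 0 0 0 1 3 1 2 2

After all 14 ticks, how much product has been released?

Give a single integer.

t=0: arr=0 -> substrate=0 bound=0 product=0
t=1: arr=3 -> substrate=0 bound=3 product=0
t=2: arr=0 -> substrate=0 bound=3 product=0
t=3: arr=0 -> substrate=0 bound=0 product=3
t=4: arr=2 -> substrate=0 bound=2 product=3
t=5: arr=3 -> substrate=2 bound=3 product=3
t=6: arr=0 -> substrate=0 bound=3 product=5
t=7: arr=0 -> substrate=0 bound=2 product=6
t=8: arr=0 -> substrate=0 bound=0 product=8
t=9: arr=1 -> substrate=0 bound=1 product=8
t=10: arr=3 -> substrate=1 bound=3 product=8
t=11: arr=1 -> substrate=1 bound=3 product=9
t=12: arr=2 -> substrate=1 bound=3 product=11
t=13: arr=2 -> substrate=2 bound=3 product=12

Answer: 12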